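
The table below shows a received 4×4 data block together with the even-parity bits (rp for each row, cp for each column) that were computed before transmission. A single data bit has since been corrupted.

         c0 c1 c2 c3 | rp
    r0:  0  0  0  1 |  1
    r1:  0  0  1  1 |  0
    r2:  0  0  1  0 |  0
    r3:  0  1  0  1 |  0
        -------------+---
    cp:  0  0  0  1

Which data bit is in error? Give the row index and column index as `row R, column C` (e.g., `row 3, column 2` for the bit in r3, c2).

row 2, column 1

Recompute each row's even parity and compare to rp:
  r0: data parity 1, sent rp 1 → ok
  r1: data parity 0, sent rp 0 → ok
  r2: data parity 1, sent rp 0 → mismatch
  r3: data parity 0, sent rp 0 → ok
Recompute each column's even parity and compare to cp:
  c0: data parity 0, sent cp 0 → ok
  c1: data parity 1, sent cp 0 → mismatch
  c2: data parity 0, sent cp 0 → ok
  c3: data parity 1, sent cp 1 → ok
Exactly one row (r2) and one column (c1) fail → the flipped bit is at their intersection.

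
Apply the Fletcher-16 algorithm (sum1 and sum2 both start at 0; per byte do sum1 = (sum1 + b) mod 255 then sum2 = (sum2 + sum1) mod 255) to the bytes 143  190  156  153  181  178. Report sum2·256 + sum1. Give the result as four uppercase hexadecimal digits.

74EC

Running sums (mod 255):
  after byte 0 (143): sum1=143, sum2=143
  after byte 1 (190): sum1=78, sum2=221
  after byte 2 (156): sum1=234, sum2=200
  after byte 3 (153): sum1=132, sum2=77
  after byte 4 (181): sum1=58, sum2=135
  after byte 5 (178): sum1=236, sum2=116
Checksum = sum2·256 + sum1 = 116·256 + 236 = 29932 = 0x74EC.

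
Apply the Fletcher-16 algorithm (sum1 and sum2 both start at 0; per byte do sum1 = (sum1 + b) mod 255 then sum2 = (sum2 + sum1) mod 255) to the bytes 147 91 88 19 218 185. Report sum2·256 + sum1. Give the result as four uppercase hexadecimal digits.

Running sums (mod 255):
  after byte 0 (147): sum1=147, sum2=147
  after byte 1 (91): sum1=238, sum2=130
  after byte 2 (88): sum1=71, sum2=201
  after byte 3 (19): sum1=90, sum2=36
  after byte 4 (218): sum1=53, sum2=89
  after byte 5 (185): sum1=238, sum2=72
Checksum = sum2·256 + sum1 = 72·256 + 238 = 18670 = 0x48EE.

48EE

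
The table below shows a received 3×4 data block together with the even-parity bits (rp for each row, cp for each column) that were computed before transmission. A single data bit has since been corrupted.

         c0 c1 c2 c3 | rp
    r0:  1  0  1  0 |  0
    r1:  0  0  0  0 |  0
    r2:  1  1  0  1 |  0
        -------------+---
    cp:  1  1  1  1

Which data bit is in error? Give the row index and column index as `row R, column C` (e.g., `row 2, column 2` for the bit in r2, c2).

Recompute each row's even parity and compare to rp:
  r0: data parity 0, sent rp 0 → ok
  r1: data parity 0, sent rp 0 → ok
  r2: data parity 1, sent rp 0 → mismatch
Recompute each column's even parity and compare to cp:
  c0: data parity 0, sent cp 1 → mismatch
  c1: data parity 1, sent cp 1 → ok
  c2: data parity 1, sent cp 1 → ok
  c3: data parity 1, sent cp 1 → ok
Exactly one row (r2) and one column (c0) fail → the flipped bit is at their intersection.

row 2, column 0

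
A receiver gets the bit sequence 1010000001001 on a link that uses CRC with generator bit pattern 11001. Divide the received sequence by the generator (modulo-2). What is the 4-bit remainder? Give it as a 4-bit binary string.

Modulo-2 division of 1010000001001 by 11001:
  pos 0: 10100 XOR 11001 = 01101
  pos 1: 11010 XOR 11001 = 00011
  pos 4: 11000 XOR 11001 = 00001
  pos 8: 11001 XOR 11001 = 00000
Remainder = 0000 (zero — the frame passes the CRC check).

0000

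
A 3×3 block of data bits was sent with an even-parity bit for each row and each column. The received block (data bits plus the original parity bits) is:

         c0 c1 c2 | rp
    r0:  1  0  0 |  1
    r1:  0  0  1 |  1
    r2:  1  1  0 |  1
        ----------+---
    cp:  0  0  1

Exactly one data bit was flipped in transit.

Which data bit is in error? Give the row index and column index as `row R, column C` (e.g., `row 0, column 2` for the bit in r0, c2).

row 2, column 1

Recompute each row's even parity and compare to rp:
  r0: data parity 1, sent rp 1 → ok
  r1: data parity 1, sent rp 1 → ok
  r2: data parity 0, sent rp 1 → mismatch
Recompute each column's even parity and compare to cp:
  c0: data parity 0, sent cp 0 → ok
  c1: data parity 1, sent cp 0 → mismatch
  c2: data parity 1, sent cp 1 → ok
Exactly one row (r2) and one column (c1) fail → the flipped bit is at their intersection.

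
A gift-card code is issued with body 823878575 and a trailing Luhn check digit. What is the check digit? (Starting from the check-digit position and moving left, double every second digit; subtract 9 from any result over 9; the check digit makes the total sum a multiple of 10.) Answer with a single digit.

5

Partial digits right→left: 5 7 5 8 7 8 3 2 8
Double every second digit counting from the check-digit position (so the 1st, 3rd, 5th, ... of the partial from the right).
  doubled (with −9 where >9): 1 1 5 6 7 → sum 20
  kept as-is: 7 8 8 2 → sum 25
Total = 20 + 25 = 45.
Check digit = (10 − (45 mod 10)) mod 10 = 5.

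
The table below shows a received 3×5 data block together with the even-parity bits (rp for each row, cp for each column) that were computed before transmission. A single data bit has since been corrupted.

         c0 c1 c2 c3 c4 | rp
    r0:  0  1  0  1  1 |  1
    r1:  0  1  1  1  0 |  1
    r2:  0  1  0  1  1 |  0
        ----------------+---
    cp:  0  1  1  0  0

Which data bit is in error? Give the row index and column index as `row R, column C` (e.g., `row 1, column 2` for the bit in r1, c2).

Recompute each row's even parity and compare to rp:
  r0: data parity 1, sent rp 1 → ok
  r1: data parity 1, sent rp 1 → ok
  r2: data parity 1, sent rp 0 → mismatch
Recompute each column's even parity and compare to cp:
  c0: data parity 0, sent cp 0 → ok
  c1: data parity 1, sent cp 1 → ok
  c2: data parity 1, sent cp 1 → ok
  c3: data parity 1, sent cp 0 → mismatch
  c4: data parity 0, sent cp 0 → ok
Exactly one row (r2) and one column (c3) fail → the flipped bit is at their intersection.

row 2, column 3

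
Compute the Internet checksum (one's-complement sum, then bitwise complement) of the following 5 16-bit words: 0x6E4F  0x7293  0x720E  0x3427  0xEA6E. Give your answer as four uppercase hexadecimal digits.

One's-complement addition (fold any carry out of bit 15 back into bit 0):
  0x6E4F + 0x7293 = 0x0E0E2
  0xE0E2 + 0x720E = 0x152F0 → wrap carry → 0x52F1
  0x52F1 + 0x3427 = 0x08718
  0x8718 + 0xEA6E = 0x17186 → wrap carry → 0x7187
One's-complement sum = 0x7187.
Checksum = ~0x7187 & 0xFFFF = 0x8E78.

8E78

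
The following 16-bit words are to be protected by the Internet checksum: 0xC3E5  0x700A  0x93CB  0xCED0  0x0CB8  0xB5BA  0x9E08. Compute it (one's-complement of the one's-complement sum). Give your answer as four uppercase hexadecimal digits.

08F8

One's-complement addition (fold any carry out of bit 15 back into bit 0):
  0xC3E5 + 0x700A = 0x133EF → wrap carry → 0x33F0
  0x33F0 + 0x93CB = 0x0C7BB
  0xC7BB + 0xCED0 = 0x1968B → wrap carry → 0x968C
  0x968C + 0x0CB8 = 0x0A344
  0xA344 + 0xB5BA = 0x158FE → wrap carry → 0x58FF
  0x58FF + 0x9E08 = 0x0F707
One's-complement sum = 0xF707.
Checksum = ~0xF707 & 0xFFFF = 0x08F8.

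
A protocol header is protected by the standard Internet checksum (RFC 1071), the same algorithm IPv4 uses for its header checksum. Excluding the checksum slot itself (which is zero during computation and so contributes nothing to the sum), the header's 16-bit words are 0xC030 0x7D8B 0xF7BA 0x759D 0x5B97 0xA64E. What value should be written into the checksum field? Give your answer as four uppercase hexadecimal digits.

5305

One's-complement addition (fold any carry out of bit 15 back into bit 0):
  0xC030 + 0x7D8B = 0x13DBB → wrap carry → 0x3DBC
  0x3DBC + 0xF7BA = 0x13576 → wrap carry → 0x3577
  0x3577 + 0x759D = 0x0AB14
  0xAB14 + 0x5B97 = 0x106AB → wrap carry → 0x06AC
  0x06AC + 0xA64E = 0x0ACFA
One's-complement sum = 0xACFA.
Checksum = ~0xACFA & 0xFFFF = 0x5305.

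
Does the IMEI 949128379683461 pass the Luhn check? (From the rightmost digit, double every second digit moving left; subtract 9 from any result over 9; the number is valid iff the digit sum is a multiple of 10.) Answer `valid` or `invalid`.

invalid

From the right, keep odd positions and double even positions (subtract 9 from any doubled value over 9):
  doubled (positions 2,4,...): 3 6 3 5 7 2 8 → sum 34
  kept (positions 1,3,...): 1 4 8 9 3 2 9 9 → sum 45
Total = 79.
79 mod 10 = 9, so the number is invalid.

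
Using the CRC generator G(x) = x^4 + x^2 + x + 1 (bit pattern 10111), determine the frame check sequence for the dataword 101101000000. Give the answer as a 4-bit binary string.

Append 4 zeros: 1011010000000000. Divide by 10111 (XOR where the leading bit is 1):
  pos 0: 10110 XOR 10111 = 00001
  pos 4: 11000 XOR 10111 = 01111
  pos 5: 11110 XOR 10111 = 01001
  pos 6: 10010 XOR 10111 = 00101
  pos 8: 10100 XOR 10111 = 00011
  pos 11: 11000 XOR 10111 = 01111
Remainder (last 4 bits) = 1111. This is the CRC / FCS.

1111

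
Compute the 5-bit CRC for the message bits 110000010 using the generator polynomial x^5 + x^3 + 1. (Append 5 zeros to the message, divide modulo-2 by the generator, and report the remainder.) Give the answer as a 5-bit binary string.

11001

Append 5 zeros: 11000001000000. Divide by 101001 (XOR where the leading bit is 1):
  pos 0: 110000 XOR 101001 = 011001
  pos 1: 110010 XOR 101001 = 011011
  pos 2: 110111 XOR 101001 = 011110
  pos 3: 111100 XOR 101001 = 010101
  pos 4: 101010 XOR 101001 = 000011
  pos 8: 110000 XOR 101001 = 011001
Remainder (last 5 bits) = 11001. This is the CRC / FCS.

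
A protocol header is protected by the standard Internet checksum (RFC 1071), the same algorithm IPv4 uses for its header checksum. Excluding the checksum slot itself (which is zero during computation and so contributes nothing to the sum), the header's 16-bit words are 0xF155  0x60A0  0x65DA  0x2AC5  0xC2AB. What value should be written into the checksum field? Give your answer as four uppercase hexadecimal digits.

One's-complement addition (fold any carry out of bit 15 back into bit 0):
  0xF155 + 0x60A0 = 0x151F5 → wrap carry → 0x51F6
  0x51F6 + 0x65DA = 0x0B7D0
  0xB7D0 + 0x2AC5 = 0x0E295
  0xE295 + 0xC2AB = 0x1A540 → wrap carry → 0xA541
One's-complement sum = 0xA541.
Checksum = ~0xA541 & 0xFFFF = 0x5ABE.

5ABE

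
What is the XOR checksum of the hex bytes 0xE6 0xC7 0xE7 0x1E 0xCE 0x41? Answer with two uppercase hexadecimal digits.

57

XOR the bytes together:
  start with 0xE6
  0xE6 ⊕ 0xC7 = 0x21
  0x21 ⊕ 0xE7 = 0xC6
  0xC6 ⊕ 0x1E = 0xD8
  0xD8 ⊕ 0xCE = 0x16
  0x16 ⊕ 0x41 = 0x57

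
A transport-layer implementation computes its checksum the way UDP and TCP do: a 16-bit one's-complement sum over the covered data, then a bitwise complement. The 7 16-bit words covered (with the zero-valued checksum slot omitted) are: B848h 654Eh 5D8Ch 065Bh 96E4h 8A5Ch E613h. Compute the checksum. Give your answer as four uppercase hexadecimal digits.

772C

One's-complement addition (fold any carry out of bit 15 back into bit 0):
  0xB848 + 0x654E = 0x11D96 → wrap carry → 0x1D97
  0x1D97 + 0x5D8C = 0x07B23
  0x7B23 + 0x065B = 0x0817E
  0x817E + 0x96E4 = 0x11862 → wrap carry → 0x1863
  0x1863 + 0x8A5C = 0x0A2BF
  0xA2BF + 0xE613 = 0x188D2 → wrap carry → 0x88D3
One's-complement sum = 0x88D3.
Checksum = ~0x88D3 & 0xFFFF = 0x772C.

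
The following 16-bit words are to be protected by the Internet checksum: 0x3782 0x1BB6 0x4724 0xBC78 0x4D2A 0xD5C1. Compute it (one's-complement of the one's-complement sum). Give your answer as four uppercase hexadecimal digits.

One's-complement addition (fold any carry out of bit 15 back into bit 0):
  0x3782 + 0x1BB6 = 0x05338
  0x5338 + 0x4724 = 0x09A5C
  0x9A5C + 0xBC78 = 0x156D4 → wrap carry → 0x56D5
  0x56D5 + 0x4D2A = 0x0A3FF
  0xA3FF + 0xD5C1 = 0x179C0 → wrap carry → 0x79C1
One's-complement sum = 0x79C1.
Checksum = ~0x79C1 & 0xFFFF = 0x863E.

863E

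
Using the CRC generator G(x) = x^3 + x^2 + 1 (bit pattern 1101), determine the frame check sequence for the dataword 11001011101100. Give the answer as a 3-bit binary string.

Append 3 zeros: 11001011101100000. Divide by 1101 (XOR where the leading bit is 1):
  pos 0: 1100 XOR 1101 = 0001
  pos 3: 1101 XOR 1101 = 0000
  pos 7: 1101 XOR 1101 = 0000
  pos 11: 1000 XOR 1101 = 0101
  pos 12: 1010 XOR 1101 = 0111
  pos 13: 1110 XOR 1101 = 0011
Remainder (last 3 bits) = 011. This is the CRC / FCS.

011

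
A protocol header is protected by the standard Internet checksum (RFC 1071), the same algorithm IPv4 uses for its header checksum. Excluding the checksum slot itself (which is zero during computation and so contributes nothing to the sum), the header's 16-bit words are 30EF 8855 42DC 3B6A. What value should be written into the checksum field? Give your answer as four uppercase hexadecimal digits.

C874

One's-complement addition (fold any carry out of bit 15 back into bit 0):
  0x30EF + 0x8855 = 0x0B944
  0xB944 + 0x42DC = 0x0FC20
  0xFC20 + 0x3B6A = 0x1378A → wrap carry → 0x378B
One's-complement sum = 0x378B.
Checksum = ~0x378B & 0xFFFF = 0xC874.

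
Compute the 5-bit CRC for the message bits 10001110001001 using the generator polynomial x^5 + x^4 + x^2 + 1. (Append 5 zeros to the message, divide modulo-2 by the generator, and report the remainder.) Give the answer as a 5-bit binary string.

Append 5 zeros: 1000111000100100000. Divide by 110101 (XOR where the leading bit is 1):
  pos 0: 100011 XOR 110101 = 010110
  pos 1: 101101 XOR 110101 = 011000
  pos 2: 110000 XOR 110101 = 000101
  pos 5: 101001 XOR 110101 = 011100
  pos 6: 111000 XOR 110101 = 001101
  pos 8: 110101 XOR 110101 = 000000
Remainder (last 5 bits) = 00000. This is the CRC / FCS.

00000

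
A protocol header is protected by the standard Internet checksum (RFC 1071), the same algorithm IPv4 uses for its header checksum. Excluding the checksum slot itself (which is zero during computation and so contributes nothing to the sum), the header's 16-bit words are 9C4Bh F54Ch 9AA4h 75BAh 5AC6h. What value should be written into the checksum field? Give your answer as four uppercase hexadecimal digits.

0342

One's-complement addition (fold any carry out of bit 15 back into bit 0):
  0x9C4B + 0xF54C = 0x19197 → wrap carry → 0x9198
  0x9198 + 0x9AA4 = 0x12C3C → wrap carry → 0x2C3D
  0x2C3D + 0x75BA = 0x0A1F7
  0xA1F7 + 0x5AC6 = 0x0FCBD
One's-complement sum = 0xFCBD.
Checksum = ~0xFCBD & 0xFFFF = 0x0342.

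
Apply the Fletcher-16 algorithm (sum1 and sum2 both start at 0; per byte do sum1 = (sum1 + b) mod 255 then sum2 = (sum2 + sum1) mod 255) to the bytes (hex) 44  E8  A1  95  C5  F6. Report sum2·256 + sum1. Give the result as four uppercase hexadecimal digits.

EF21

Running sums (mod 255):
  after byte 0 (44): sum1=68, sum2=68
  after byte 1 (E8): sum1=45, sum2=113
  after byte 2 (A1): sum1=206, sum2=64
  after byte 3 (95): sum1=100, sum2=164
  after byte 4 (C5): sum1=42, sum2=206
  after byte 5 (F6): sum1=33, sum2=239
Checksum = sum2·256 + sum1 = 239·256 + 33 = 61217 = 0xEF21.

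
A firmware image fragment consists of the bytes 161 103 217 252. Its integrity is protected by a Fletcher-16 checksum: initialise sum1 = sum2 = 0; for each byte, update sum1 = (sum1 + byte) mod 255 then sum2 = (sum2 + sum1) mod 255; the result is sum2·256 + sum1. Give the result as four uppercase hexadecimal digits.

6DDF

Running sums (mod 255):
  after byte 0 (161): sum1=161, sum2=161
  after byte 1 (103): sum1=9, sum2=170
  after byte 2 (217): sum1=226, sum2=141
  after byte 3 (252): sum1=223, sum2=109
Checksum = sum2·256 + sum1 = 109·256 + 223 = 28127 = 0x6DDF.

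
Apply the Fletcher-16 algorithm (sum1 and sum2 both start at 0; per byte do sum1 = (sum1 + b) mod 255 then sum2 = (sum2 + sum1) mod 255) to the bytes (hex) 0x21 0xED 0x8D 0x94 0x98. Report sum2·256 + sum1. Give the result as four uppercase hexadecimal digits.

Running sums (mod 255):
  after byte 0 (0x21): sum1=33, sum2=33
  after byte 1 (0xED): sum1=15, sum2=48
  after byte 2 (0x8D): sum1=156, sum2=204
  after byte 3 (0x94): sum1=49, sum2=253
  after byte 4 (0x98): sum1=201, sum2=199
Checksum = sum2·256 + sum1 = 199·256 + 201 = 51145 = 0xC7C9.

C7C9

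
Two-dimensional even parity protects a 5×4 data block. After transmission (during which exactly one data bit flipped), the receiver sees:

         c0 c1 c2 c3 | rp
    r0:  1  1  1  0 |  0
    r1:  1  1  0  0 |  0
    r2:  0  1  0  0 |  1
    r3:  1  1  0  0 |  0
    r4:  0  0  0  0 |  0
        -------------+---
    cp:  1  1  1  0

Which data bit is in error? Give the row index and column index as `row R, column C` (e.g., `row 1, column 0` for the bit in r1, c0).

row 0, column 1

Recompute each row's even parity and compare to rp:
  r0: data parity 1, sent rp 0 → mismatch
  r1: data parity 0, sent rp 0 → ok
  r2: data parity 1, sent rp 1 → ok
  r3: data parity 0, sent rp 0 → ok
  r4: data parity 0, sent rp 0 → ok
Recompute each column's even parity and compare to cp:
  c0: data parity 1, sent cp 1 → ok
  c1: data parity 0, sent cp 1 → mismatch
  c2: data parity 1, sent cp 1 → ok
  c3: data parity 0, sent cp 0 → ok
Exactly one row (r0) and one column (c1) fail → the flipped bit is at their intersection.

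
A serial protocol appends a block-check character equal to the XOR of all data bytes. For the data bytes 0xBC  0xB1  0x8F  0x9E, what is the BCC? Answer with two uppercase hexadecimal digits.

XOR the bytes together:
  start with 0xBC
  0xBC ⊕ 0xB1 = 0x0D
  0x0D ⊕ 0x8F = 0x82
  0x82 ⊕ 0x9E = 0x1C

1C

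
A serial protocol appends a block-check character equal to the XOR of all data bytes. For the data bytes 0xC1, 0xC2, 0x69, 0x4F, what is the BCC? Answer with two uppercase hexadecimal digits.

25

XOR the bytes together:
  start with 0xC1
  0xC1 ⊕ 0xC2 = 0x03
  0x03 ⊕ 0x69 = 0x6A
  0x6A ⊕ 0x4F = 0x25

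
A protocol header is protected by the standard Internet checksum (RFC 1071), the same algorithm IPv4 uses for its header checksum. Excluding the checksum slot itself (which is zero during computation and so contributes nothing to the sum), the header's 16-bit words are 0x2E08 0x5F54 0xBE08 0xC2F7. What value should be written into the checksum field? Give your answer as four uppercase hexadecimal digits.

One's-complement addition (fold any carry out of bit 15 back into bit 0):
  0x2E08 + 0x5F54 = 0x08D5C
  0x8D5C + 0xBE08 = 0x14B64 → wrap carry → 0x4B65
  0x4B65 + 0xC2F7 = 0x10E5C → wrap carry → 0x0E5D
One's-complement sum = 0x0E5D.
Checksum = ~0x0E5D & 0xFFFF = 0xF1A2.

F1A2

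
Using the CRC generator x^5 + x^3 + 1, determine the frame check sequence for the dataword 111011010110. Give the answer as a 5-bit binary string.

Append 5 zeros: 11101101011000000. Divide by 101001 (XOR where the leading bit is 1):
  pos 0: 111011 XOR 101001 = 010010
  pos 1: 100100 XOR 101001 = 001101
  pos 3: 110110 XOR 101001 = 011111
  pos 4: 111111 XOR 101001 = 010110
  pos 5: 101101 XOR 101001 = 000100
  pos 8: 100000 XOR 101001 = 001001
  pos 10: 100100 XOR 101001 = 001101
Remainder (last 5 bits) = 11010. This is the CRC / FCS.

11010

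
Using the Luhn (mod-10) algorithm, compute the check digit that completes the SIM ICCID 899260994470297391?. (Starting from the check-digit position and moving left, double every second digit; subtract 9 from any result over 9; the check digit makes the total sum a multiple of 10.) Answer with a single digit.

Partial digits right→left: 1 9 3 7 9 2 0 7 4 4 9 9 0 6 2 9 9 8
Double every second digit counting from the check-digit position (so the 1st, 3rd, 5th, ... of the partial from the right).
  doubled (with −9 where >9): 2 6 9 0 8 9 0 4 9 → sum 47
  kept as-is: 9 7 2 7 4 9 6 9 8 → sum 61
Total = 47 + 61 = 108.
Check digit = (10 − (108 mod 10)) mod 10 = 2.

2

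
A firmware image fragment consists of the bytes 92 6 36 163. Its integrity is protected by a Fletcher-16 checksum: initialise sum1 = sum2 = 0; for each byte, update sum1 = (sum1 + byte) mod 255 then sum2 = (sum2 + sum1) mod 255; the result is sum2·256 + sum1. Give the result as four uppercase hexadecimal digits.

6F2A

Running sums (mod 255):
  after byte 0 (92): sum1=92, sum2=92
  after byte 1 (6): sum1=98, sum2=190
  after byte 2 (36): sum1=134, sum2=69
  after byte 3 (163): sum1=42, sum2=111
Checksum = sum2·256 + sum1 = 111·256 + 42 = 28458 = 0x6F2A.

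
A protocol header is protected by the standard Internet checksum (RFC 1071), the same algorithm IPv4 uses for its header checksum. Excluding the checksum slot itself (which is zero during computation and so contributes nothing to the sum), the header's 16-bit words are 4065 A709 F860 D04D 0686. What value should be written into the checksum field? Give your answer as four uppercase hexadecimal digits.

495C

One's-complement addition (fold any carry out of bit 15 back into bit 0):
  0x4065 + 0xA709 = 0x0E76E
  0xE76E + 0xF860 = 0x1DFCE → wrap carry → 0xDFCF
  0xDFCF + 0xD04D = 0x1B01C → wrap carry → 0xB01D
  0xB01D + 0x0686 = 0x0B6A3
One's-complement sum = 0xB6A3.
Checksum = ~0xB6A3 & 0xFFFF = 0x495C.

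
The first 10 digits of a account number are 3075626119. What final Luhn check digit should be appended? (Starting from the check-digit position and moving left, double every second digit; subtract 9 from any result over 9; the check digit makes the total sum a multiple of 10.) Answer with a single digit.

1

Partial digits right→left: 9 1 1 6 2 6 5 7 0 3
Double every second digit counting from the check-digit position (so the 1st, 3rd, 5th, ... of the partial from the right).
  doubled (with −9 where >9): 9 2 4 1 0 → sum 16
  kept as-is: 1 6 6 7 3 → sum 23
Total = 16 + 23 = 39.
Check digit = (10 − (39 mod 10)) mod 10 = 1.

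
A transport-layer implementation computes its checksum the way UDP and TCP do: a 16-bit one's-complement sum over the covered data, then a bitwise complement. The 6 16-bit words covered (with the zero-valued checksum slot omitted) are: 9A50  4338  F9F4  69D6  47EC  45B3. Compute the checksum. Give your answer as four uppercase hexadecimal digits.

One's-complement addition (fold any carry out of bit 15 back into bit 0):
  0x9A50 + 0x4338 = 0x0DD88
  0xDD88 + 0xF9F4 = 0x1D77C → wrap carry → 0xD77D
  0xD77D + 0x69D6 = 0x14153 → wrap carry → 0x4154
  0x4154 + 0x47EC = 0x08940
  0x8940 + 0x45B3 = 0x0CEF3
One's-complement sum = 0xCEF3.
Checksum = ~0xCEF3 & 0xFFFF = 0x310C.

310C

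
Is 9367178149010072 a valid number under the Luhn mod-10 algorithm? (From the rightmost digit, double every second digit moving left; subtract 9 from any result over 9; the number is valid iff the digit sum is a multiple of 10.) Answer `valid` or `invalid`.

From the right, keep odd positions and double even positions (subtract 9 from any doubled value over 9):
  doubled (positions 2,4,...): 5 0 0 8 7 2 3 9 → sum 34
  kept (positions 1,3,...): 2 0 1 9 1 7 7 3 → sum 30
Total = 64.
64 mod 10 = 4, so the number is invalid.

invalid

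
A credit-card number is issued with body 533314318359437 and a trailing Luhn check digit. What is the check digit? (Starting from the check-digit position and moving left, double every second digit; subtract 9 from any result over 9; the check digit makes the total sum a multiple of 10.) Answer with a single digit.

Partial digits right→left: 7 3 4 9 5 3 8 1 3 4 1 3 3 3 5
Double every second digit counting from the check-digit position (so the 1st, 3rd, 5th, ... of the partial from the right).
  doubled (with −9 where >9): 5 8 1 7 6 2 6 1 → sum 36
  kept as-is: 3 9 3 1 4 3 3 → sum 26
Total = 36 + 26 = 62.
Check digit = (10 − (62 mod 10)) mod 10 = 8.

8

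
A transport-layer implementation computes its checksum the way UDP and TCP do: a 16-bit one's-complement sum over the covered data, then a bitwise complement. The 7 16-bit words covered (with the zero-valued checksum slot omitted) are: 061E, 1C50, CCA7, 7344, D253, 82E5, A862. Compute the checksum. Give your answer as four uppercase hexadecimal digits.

A009

One's-complement addition (fold any carry out of bit 15 back into bit 0):
  0x061E + 0x1C50 = 0x0226E
  0x226E + 0xCCA7 = 0x0EF15
  0xEF15 + 0x7344 = 0x16259 → wrap carry → 0x625A
  0x625A + 0xD253 = 0x134AD → wrap carry → 0x34AE
  0x34AE + 0x82E5 = 0x0B793
  0xB793 + 0xA862 = 0x15FF5 → wrap carry → 0x5FF6
One's-complement sum = 0x5FF6.
Checksum = ~0x5FF6 & 0xFFFF = 0xA009.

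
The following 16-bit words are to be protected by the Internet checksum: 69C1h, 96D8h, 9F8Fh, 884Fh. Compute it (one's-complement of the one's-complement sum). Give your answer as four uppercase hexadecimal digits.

One's-complement addition (fold any carry out of bit 15 back into bit 0):
  0x69C1 + 0x96D8 = 0x10099 → wrap carry → 0x009A
  0x009A + 0x9F8F = 0x0A029
  0xA029 + 0x884F = 0x12878 → wrap carry → 0x2879
One's-complement sum = 0x2879.
Checksum = ~0x2879 & 0xFFFF = 0xD786.

D786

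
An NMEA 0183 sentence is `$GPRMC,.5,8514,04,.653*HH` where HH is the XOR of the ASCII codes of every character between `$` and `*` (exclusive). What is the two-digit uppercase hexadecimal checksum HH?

42

XOR the ASCII codes of the payload characters:
  'G' = 0x47 → acc = 0x47
  'P' = 0x50 → acc = 0x17
  'R' = 0x52 → acc = 0x45
  'M' = 0x4D → acc = 0x08
  'C' = 0x43 → acc = 0x4B
  ',' = 0x2C → acc = 0x67
  '.' = 0x2E → acc = 0x49
  '5' = 0x35 → acc = 0x7C
  ',' = 0x2C → acc = 0x50
  '8' = 0x38 → acc = 0x68
  '5' = 0x35 → acc = 0x5D
  '1' = 0x31 → acc = 0x6C
  '4' = 0x34 → acc = 0x58
  ',' = 0x2C → acc = 0x74
  '0' = 0x30 → acc = 0x44
  '4' = 0x34 → acc = 0x70
  ',' = 0x2C → acc = 0x5C
  '.' = 0x2E → acc = 0x72
  '6' = 0x36 → acc = 0x44
  '5' = 0x35 → acc = 0x71
  '3' = 0x33 → acc = 0x42
Checksum = 0x42.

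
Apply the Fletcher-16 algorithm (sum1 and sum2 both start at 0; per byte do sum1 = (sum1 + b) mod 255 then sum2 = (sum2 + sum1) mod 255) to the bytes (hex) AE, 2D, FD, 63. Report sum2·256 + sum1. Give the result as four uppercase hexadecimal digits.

Running sums (mod 255):
  after byte 0 (AE): sum1=174, sum2=174
  after byte 1 (2D): sum1=219, sum2=138
  after byte 2 (FD): sum1=217, sum2=100
  after byte 3 (63): sum1=61, sum2=161
Checksum = sum2·256 + sum1 = 161·256 + 61 = 41277 = 0xA13D.

A13D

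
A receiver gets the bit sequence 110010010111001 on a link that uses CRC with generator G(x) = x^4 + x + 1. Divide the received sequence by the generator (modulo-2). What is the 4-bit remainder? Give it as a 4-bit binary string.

Modulo-2 division of 110010010111001 by 10011:
  pos 0: 11001 XOR 10011 = 01010
  pos 1: 10100 XOR 10011 = 00111
  pos 3: 11101 XOR 10011 = 01110
  pos 4: 11100 XOR 10011 = 01111
  pos 5: 11111 XOR 10011 = 01100
  pos 6: 11001 XOR 10011 = 01010
  pos 7: 10101 XOR 10011 = 00110
  pos 9: 11000 XOR 10011 = 01011
  pos 10: 10111 XOR 10011 = 00100
Remainder = 0100 (nonzero — an error is detected).

0100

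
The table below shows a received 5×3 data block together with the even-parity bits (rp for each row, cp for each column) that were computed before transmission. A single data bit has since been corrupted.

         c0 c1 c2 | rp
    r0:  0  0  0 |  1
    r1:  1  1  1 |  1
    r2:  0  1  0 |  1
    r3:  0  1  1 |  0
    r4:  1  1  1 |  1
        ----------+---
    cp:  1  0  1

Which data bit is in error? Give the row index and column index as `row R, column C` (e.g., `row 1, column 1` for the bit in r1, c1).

row 0, column 0

Recompute each row's even parity and compare to rp:
  r0: data parity 0, sent rp 1 → mismatch
  r1: data parity 1, sent rp 1 → ok
  r2: data parity 1, sent rp 1 → ok
  r3: data parity 0, sent rp 0 → ok
  r4: data parity 1, sent rp 1 → ok
Recompute each column's even parity and compare to cp:
  c0: data parity 0, sent cp 1 → mismatch
  c1: data parity 0, sent cp 0 → ok
  c2: data parity 1, sent cp 1 → ok
Exactly one row (r0) and one column (c0) fail → the flipped bit is at their intersection.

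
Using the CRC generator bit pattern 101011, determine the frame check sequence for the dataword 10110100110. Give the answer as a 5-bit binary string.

Append 5 zeros: 1011010011000000. Divide by 101011 (XOR where the leading bit is 1):
  pos 0: 101101 XOR 101011 = 000110
  pos 3: 110001 XOR 101011 = 011010
  pos 4: 110101 XOR 101011 = 011110
  pos 5: 111100 XOR 101011 = 010111
  pos 6: 101110 XOR 101011 = 000101
  pos 9: 101000 XOR 101011 = 000011
Remainder (last 5 bits) = 00110. This is the CRC / FCS.

00110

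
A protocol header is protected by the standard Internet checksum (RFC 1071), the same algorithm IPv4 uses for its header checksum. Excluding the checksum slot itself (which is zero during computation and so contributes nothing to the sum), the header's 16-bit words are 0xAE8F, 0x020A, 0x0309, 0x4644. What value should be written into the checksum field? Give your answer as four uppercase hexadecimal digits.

0619

One's-complement addition (fold any carry out of bit 15 back into bit 0):
  0xAE8F + 0x020A = 0x0B099
  0xB099 + 0x0309 = 0x0B3A2
  0xB3A2 + 0x4644 = 0x0F9E6
One's-complement sum = 0xF9E6.
Checksum = ~0xF9E6 & 0xFFFF = 0x0619.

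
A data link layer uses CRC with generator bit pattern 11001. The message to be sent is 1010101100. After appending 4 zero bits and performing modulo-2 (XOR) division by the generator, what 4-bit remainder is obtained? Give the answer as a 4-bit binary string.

0110

Append 4 zeros: 10101011000000. Divide by 11001 (XOR where the leading bit is 1):
  pos 0: 10101 XOR 11001 = 01100
  pos 1: 11000 XOR 11001 = 00001
  pos 5: 11100 XOR 11001 = 00101
  pos 7: 10100 XOR 11001 = 01101
  pos 8: 11010 XOR 11001 = 00011
Remainder (last 4 bits) = 0110. This is the CRC / FCS.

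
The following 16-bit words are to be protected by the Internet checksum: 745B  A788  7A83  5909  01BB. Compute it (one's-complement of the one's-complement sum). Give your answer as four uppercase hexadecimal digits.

0ED4

One's-complement addition (fold any carry out of bit 15 back into bit 0):
  0x745B + 0xA788 = 0x11BE3 → wrap carry → 0x1BE4
  0x1BE4 + 0x7A83 = 0x09667
  0x9667 + 0x5909 = 0x0EF70
  0xEF70 + 0x01BB = 0x0F12B
One's-complement sum = 0xF12B.
Checksum = ~0xF12B & 0xFFFF = 0x0ED4.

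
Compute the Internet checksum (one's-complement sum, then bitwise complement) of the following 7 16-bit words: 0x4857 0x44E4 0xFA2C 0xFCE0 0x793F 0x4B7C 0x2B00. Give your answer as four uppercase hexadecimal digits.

One's-complement addition (fold any carry out of bit 15 back into bit 0):
  0x4857 + 0x44E4 = 0x08D3B
  0x8D3B + 0xFA2C = 0x18767 → wrap carry → 0x8768
  0x8768 + 0xFCE0 = 0x18448 → wrap carry → 0x8449
  0x8449 + 0x793F = 0x0FD88
  0xFD88 + 0x4B7C = 0x14904 → wrap carry → 0x4905
  0x4905 + 0x2B00 = 0x07405
One's-complement sum = 0x7405.
Checksum = ~0x7405 & 0xFFFF = 0x8BFA.

8BFA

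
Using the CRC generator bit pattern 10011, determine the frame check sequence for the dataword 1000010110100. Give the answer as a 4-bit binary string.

Append 4 zeros: 10000101101000000. Divide by 10011 (XOR where the leading bit is 1):
  pos 0: 10000 XOR 10011 = 00011
  pos 3: 11101 XOR 10011 = 01110
  pos 4: 11101 XOR 10011 = 01110
  pos 5: 11100 XOR 10011 = 01111
  pos 6: 11111 XOR 10011 = 01100
  pos 7: 11000 XOR 10011 = 01011
  pos 8: 10110 XOR 10011 = 00101
  pos 10: 10100 XOR 10011 = 00111
  pos 12: 11100 XOR 10011 = 01111
Remainder (last 4 bits) = 1111. This is the CRC / FCS.

1111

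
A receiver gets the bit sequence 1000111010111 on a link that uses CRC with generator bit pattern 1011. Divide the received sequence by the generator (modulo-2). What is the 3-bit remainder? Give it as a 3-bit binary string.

000

Modulo-2 division of 1000111010111 by 1011:
  pos 0: 1000 XOR 1011 = 0011
  pos 2: 1111 XOR 1011 = 0100
  pos 3: 1001 XOR 1011 = 0010
  pos 5: 1001 XOR 1011 = 0010
  pos 7: 1001 XOR 1011 = 0010
  pos 9: 1011 XOR 1011 = 0000
Remainder = 000 (zero — the frame passes the CRC check).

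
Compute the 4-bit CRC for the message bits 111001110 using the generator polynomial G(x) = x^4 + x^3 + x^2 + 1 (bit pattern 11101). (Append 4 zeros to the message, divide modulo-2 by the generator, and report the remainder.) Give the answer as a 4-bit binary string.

1010

Append 4 zeros: 1110011100000. Divide by 11101 (XOR where the leading bit is 1):
  pos 0: 11100 XOR 11101 = 00001
  pos 4: 11110 XOR 11101 = 00011
  pos 7: 11000 XOR 11101 = 00101
Remainder (last 4 bits) = 1010. This is the CRC / FCS.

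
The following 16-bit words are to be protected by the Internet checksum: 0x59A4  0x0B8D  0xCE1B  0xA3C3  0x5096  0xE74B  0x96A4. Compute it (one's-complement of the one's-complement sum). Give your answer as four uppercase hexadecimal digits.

5A68

One's-complement addition (fold any carry out of bit 15 back into bit 0):
  0x59A4 + 0x0B8D = 0x06531
  0x6531 + 0xCE1B = 0x1334C → wrap carry → 0x334D
  0x334D + 0xA3C3 = 0x0D710
  0xD710 + 0x5096 = 0x127A6 → wrap carry → 0x27A7
  0x27A7 + 0xE74B = 0x10EF2 → wrap carry → 0x0EF3
  0x0EF3 + 0x96A4 = 0x0A597
One's-complement sum = 0xA597.
Checksum = ~0xA597 & 0xFFFF = 0x5A68.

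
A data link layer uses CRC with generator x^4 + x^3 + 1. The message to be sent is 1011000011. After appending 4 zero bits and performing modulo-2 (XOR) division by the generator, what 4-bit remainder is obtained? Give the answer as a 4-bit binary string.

Append 4 zeros: 10110000110000. Divide by 11001 (XOR where the leading bit is 1):
  pos 0: 10110 XOR 11001 = 01111
  pos 1: 11110 XOR 11001 = 00111
  pos 3: 11100 XOR 11001 = 00101
  pos 5: 10111 XOR 11001 = 01110
  pos 6: 11100 XOR 11001 = 00101
  pos 8: 10100 XOR 11001 = 01101
  pos 9: 11010 XOR 11001 = 00011
Remainder (last 4 bits) = 0011. This is the CRC / FCS.

0011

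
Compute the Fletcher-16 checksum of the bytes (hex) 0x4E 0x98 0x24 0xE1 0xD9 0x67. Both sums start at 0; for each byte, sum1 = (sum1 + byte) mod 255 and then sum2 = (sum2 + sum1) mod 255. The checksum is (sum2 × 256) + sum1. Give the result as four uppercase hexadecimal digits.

Running sums (mod 255):
  after byte 0 (0x4E): sum1=78, sum2=78
  after byte 1 (0x98): sum1=230, sum2=53
  after byte 2 (0x24): sum1=11, sum2=64
  after byte 3 (0xE1): sum1=236, sum2=45
  after byte 4 (0xD9): sum1=198, sum2=243
  after byte 5 (0x67): sum1=46, sum2=34
Checksum = sum2·256 + sum1 = 34·256 + 46 = 8750 = 0x222E.

222E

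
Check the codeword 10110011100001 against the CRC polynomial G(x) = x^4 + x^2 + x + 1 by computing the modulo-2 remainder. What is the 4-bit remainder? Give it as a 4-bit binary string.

0001

Modulo-2 division of 10110011100001 by 10111:
  pos 0: 10110 XOR 10111 = 00001
  pos 4: 10111 XOR 10111 = 00000
Remainder = 0001 (nonzero — an error is detected).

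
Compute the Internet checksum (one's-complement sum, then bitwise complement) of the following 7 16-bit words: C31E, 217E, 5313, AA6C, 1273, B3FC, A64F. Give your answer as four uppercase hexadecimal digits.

B123

One's-complement addition (fold any carry out of bit 15 back into bit 0):
  0xC31E + 0x217E = 0x0E49C
  0xE49C + 0x5313 = 0x137AF → wrap carry → 0x37B0
  0x37B0 + 0xAA6C = 0x0E21C
  0xE21C + 0x1273 = 0x0F48F
  0xF48F + 0xB3FC = 0x1A88B → wrap carry → 0xA88C
  0xA88C + 0xA64F = 0x14EDB → wrap carry → 0x4EDC
One's-complement sum = 0x4EDC.
Checksum = ~0x4EDC & 0xFFFF = 0xB123.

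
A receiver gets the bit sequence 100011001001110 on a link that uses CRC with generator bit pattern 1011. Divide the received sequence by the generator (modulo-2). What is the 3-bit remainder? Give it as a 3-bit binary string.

110

Modulo-2 division of 100011001001110 by 1011:
  pos 0: 1000 XOR 1011 = 0011
  pos 2: 1111 XOR 1011 = 0100
  pos 3: 1000 XOR 1011 = 0011
  pos 5: 1101 XOR 1011 = 0110
  pos 6: 1100 XOR 1011 = 0111
  pos 7: 1110 XOR 1011 = 0101
  pos 8: 1011 XOR 1011 = 0000
Remainder = 110 (nonzero — an error is detected).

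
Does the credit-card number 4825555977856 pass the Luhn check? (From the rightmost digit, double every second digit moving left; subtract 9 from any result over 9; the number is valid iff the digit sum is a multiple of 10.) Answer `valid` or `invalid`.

From the right, keep odd positions and double even positions (subtract 9 from any doubled value over 9):
  doubled (positions 2,4,...): 1 5 9 1 1 7 → sum 24
  kept (positions 1,3,...): 6 8 7 5 5 2 4 → sum 37
Total = 61.
61 mod 10 = 1, so the number is invalid.

invalid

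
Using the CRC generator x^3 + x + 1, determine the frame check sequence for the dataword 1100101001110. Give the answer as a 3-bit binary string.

Append 3 zeros: 1100101001110000. Divide by 1011 (XOR where the leading bit is 1):
  pos 0: 1100 XOR 1011 = 0111
  pos 1: 1111 XOR 1011 = 0100
  pos 2: 1000 XOR 1011 = 0011
  pos 4: 1110 XOR 1011 = 0101
  pos 5: 1010 XOR 1011 = 0001
  pos 8: 1111 XOR 1011 = 0100
  pos 9: 1000 XOR 1011 = 0011
  pos 11: 1100 XOR 1011 = 0111
  pos 12: 1110 XOR 1011 = 0101
Remainder (last 3 bits) = 101. This is the CRC / FCS.

101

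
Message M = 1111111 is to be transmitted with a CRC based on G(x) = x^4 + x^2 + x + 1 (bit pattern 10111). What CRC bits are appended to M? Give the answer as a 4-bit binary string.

1101

Append 4 zeros: 11111110000. Divide by 10111 (XOR where the leading bit is 1):
  pos 0: 11111 XOR 10111 = 01000
  pos 1: 10001 XOR 10111 = 00110
  pos 3: 11010 XOR 10111 = 01101
  pos 4: 11010 XOR 10111 = 01101
  pos 5: 11010 XOR 10111 = 01101
  pos 6: 11010 XOR 10111 = 01101
Remainder (last 4 bits) = 1101. This is the CRC / FCS.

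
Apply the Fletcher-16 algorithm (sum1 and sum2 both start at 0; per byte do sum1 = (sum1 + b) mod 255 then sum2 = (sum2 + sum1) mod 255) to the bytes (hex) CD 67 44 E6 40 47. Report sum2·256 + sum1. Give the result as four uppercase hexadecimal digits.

Running sums (mod 255):
  after byte 0 (CD): sum1=205, sum2=205
  after byte 1 (67): sum1=53, sum2=3
  after byte 2 (44): sum1=121, sum2=124
  after byte 3 (E6): sum1=96, sum2=220
  after byte 4 (40): sum1=160, sum2=125
  after byte 5 (47): sum1=231, sum2=101
Checksum = sum2·256 + sum1 = 101·256 + 231 = 26087 = 0x65E7.

65E7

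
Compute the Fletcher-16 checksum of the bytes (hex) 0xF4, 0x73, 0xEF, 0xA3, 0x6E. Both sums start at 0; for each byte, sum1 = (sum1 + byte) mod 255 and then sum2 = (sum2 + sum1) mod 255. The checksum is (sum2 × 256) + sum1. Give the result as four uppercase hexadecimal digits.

Running sums (mod 255):
  after byte 0 (0xF4): sum1=244, sum2=244
  after byte 1 (0x73): sum1=104, sum2=93
  after byte 2 (0xEF): sum1=88, sum2=181
  after byte 3 (0xA3): sum1=251, sum2=177
  after byte 4 (0x6E): sum1=106, sum2=28
Checksum = sum2·256 + sum1 = 28·256 + 106 = 7274 = 0x1C6A.

1C6A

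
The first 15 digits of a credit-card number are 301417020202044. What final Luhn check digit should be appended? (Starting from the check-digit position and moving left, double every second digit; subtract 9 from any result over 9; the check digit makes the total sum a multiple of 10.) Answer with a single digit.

1

Partial digits right→left: 4 4 0 2 0 2 0 2 0 7 1 4 1 0 3
Double every second digit counting from the check-digit position (so the 1st, 3rd, 5th, ... of the partial from the right).
  doubled (with −9 where >9): 8 0 0 0 0 2 2 6 → sum 18
  kept as-is: 4 2 2 2 7 4 0 → sum 21
Total = 18 + 21 = 39.
Check digit = (10 − (39 mod 10)) mod 10 = 1.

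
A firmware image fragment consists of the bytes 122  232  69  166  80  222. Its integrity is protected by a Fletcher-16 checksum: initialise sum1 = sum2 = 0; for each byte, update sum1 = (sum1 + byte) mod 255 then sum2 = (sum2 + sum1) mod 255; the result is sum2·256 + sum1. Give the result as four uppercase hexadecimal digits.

Running sums (mod 255):
  after byte 0 (122): sum1=122, sum2=122
  after byte 1 (232): sum1=99, sum2=221
  after byte 2 (69): sum1=168, sum2=134
  after byte 3 (166): sum1=79, sum2=213
  after byte 4 (80): sum1=159, sum2=117
  after byte 5 (222): sum1=126, sum2=243
Checksum = sum2·256 + sum1 = 243·256 + 126 = 62334 = 0xF37E.

F37E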